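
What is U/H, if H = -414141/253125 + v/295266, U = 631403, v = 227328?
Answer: -2621697724659375/3596630917 ≈ -7.2893e+5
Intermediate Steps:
H = -3596630917/4152178125 (H = -414141/253125 + 227328/295266 = -414141*1/253125 + 227328*(1/295266) = -138047/84375 + 37888/49211 = -3596630917/4152178125 ≈ -0.86620)
U/H = 631403/(-3596630917/4152178125) = 631403*(-4152178125/3596630917) = -2621697724659375/3596630917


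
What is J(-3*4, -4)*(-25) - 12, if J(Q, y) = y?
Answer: 88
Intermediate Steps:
J(-3*4, -4)*(-25) - 12 = -4*(-25) - 12 = 100 - 12 = 88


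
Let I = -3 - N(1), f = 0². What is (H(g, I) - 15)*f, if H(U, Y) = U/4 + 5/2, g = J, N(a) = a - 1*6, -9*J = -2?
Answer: 0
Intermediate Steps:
J = 2/9 (J = -⅑*(-2) = 2/9 ≈ 0.22222)
N(a) = -6 + a (N(a) = a - 6 = -6 + a)
g = 2/9 ≈ 0.22222
f = 0
I = 2 (I = -3 - (-6 + 1) = -3 - 1*(-5) = -3 + 5 = 2)
H(U, Y) = 5/2 + U/4 (H(U, Y) = U*(¼) + 5*(½) = U/4 + 5/2 = 5/2 + U/4)
(H(g, I) - 15)*f = ((5/2 + (¼)*(2/9)) - 15)*0 = ((5/2 + 1/18) - 15)*0 = (23/9 - 15)*0 = -112/9*0 = 0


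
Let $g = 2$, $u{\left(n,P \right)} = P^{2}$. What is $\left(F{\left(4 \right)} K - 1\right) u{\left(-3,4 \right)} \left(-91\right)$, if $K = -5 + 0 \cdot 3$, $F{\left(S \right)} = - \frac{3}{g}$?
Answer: $-9464$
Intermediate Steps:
$F{\left(S \right)} = - \frac{3}{2}$
$K = -5$ ($K = -5 + 0 = -5$)
$\left(F{\left(4 \right)} K - 1\right) u{\left(-3,4 \right)} \left(-91\right) = \left(\left(- \frac{3}{2}\right) \left(-5\right) - 1\right) 4^{2} \left(-91\right) = \left(\frac{15}{2} - 1\right) 16 \left(-91\right) = \frac{13}{2} \cdot 16 \left(-91\right) = 104 \left(-91\right) = -9464$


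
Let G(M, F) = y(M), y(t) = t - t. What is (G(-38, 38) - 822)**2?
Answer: 675684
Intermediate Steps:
y(t) = 0
G(M, F) = 0
(G(-38, 38) - 822)**2 = (0 - 822)**2 = (-822)**2 = 675684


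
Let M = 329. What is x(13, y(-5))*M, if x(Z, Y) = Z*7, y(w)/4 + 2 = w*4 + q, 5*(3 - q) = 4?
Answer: 29939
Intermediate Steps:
q = 11/5 (q = 3 - ⅕*4 = 3 - ⅘ = 11/5 ≈ 2.2000)
y(w) = ⅘ + 16*w (y(w) = -8 + 4*(w*4 + 11/5) = -8 + 4*(4*w + 11/5) = -8 + 4*(11/5 + 4*w) = -8 + (44/5 + 16*w) = ⅘ + 16*w)
x(Z, Y) = 7*Z
x(13, y(-5))*M = (7*13)*329 = 91*329 = 29939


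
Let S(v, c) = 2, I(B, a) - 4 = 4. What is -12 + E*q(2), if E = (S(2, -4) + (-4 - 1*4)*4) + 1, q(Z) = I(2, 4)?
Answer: -244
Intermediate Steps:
I(B, a) = 8 (I(B, a) = 4 + 4 = 8)
q(Z) = 8
E = -29 (E = (2 + (-4 - 1*4)*4) + 1 = (2 + (-4 - 4)*4) + 1 = (2 - 8*4) + 1 = (2 - 32) + 1 = -30 + 1 = -29)
-12 + E*q(2) = -12 - 29*8 = -12 - 232 = -244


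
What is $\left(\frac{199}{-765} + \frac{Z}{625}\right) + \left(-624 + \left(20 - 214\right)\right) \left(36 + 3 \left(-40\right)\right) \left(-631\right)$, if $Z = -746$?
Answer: $- \frac{4146039274013}{95625} \approx -4.3357 \cdot 10^{7}$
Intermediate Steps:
$\left(\frac{199}{-765} + \frac{Z}{625}\right) + \left(-624 + \left(20 - 214\right)\right) \left(36 + 3 \left(-40\right)\right) \left(-631\right) = \left(\frac{199}{-765} - \frac{746}{625}\right) + \left(-624 + \left(20 - 214\right)\right) \left(36 + 3 \left(-40\right)\right) \left(-631\right) = \left(199 \left(- \frac{1}{765}\right) - \frac{746}{625}\right) + \left(-624 - 194\right) \left(36 - 120\right) \left(-631\right) = \left(- \frac{199}{765} - \frac{746}{625}\right) + \left(-818\right) \left(-84\right) \left(-631\right) = - \frac{139013}{95625} + 68712 \left(-631\right) = - \frac{139013}{95625} - 43357272 = - \frac{4146039274013}{95625}$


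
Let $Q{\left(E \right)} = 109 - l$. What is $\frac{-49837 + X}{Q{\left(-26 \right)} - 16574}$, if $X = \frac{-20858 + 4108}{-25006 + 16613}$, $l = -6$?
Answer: $\frac{418265191}{138140387} \approx 3.0278$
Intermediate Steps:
$X = \frac{16750}{8393}$ ($X = - \frac{16750}{-8393} = \left(-16750\right) \left(- \frac{1}{8393}\right) = \frac{16750}{8393} \approx 1.9957$)
$Q{\left(E \right)} = 115$ ($Q{\left(E \right)} = 109 - -6 = 109 + 6 = 115$)
$\frac{-49837 + X}{Q{\left(-26 \right)} - 16574} = \frac{-49837 + \frac{16750}{8393}}{115 - 16574} = - \frac{418265191}{8393 \left(-16459\right)} = \left(- \frac{418265191}{8393}\right) \left(- \frac{1}{16459}\right) = \frac{418265191}{138140387}$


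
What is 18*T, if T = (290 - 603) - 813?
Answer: -20268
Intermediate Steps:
T = -1126 (T = -313 - 813 = -1126)
18*T = 18*(-1126) = -20268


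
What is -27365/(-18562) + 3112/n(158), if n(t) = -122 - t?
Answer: -6262843/649670 ≈ -9.6400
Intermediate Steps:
-27365/(-18562) + 3112/n(158) = -27365/(-18562) + 3112/(-122 - 1*158) = -27365*(-1/18562) + 3112/(-122 - 158) = 27365/18562 + 3112/(-280) = 27365/18562 + 3112*(-1/280) = 27365/18562 - 389/35 = -6262843/649670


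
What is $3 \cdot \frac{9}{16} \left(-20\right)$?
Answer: $- \frac{135}{4} \approx -33.75$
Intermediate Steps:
$3 \cdot \frac{9}{16} \left(-20\right) = \frac{27}{16} \left(-20\right) = - \frac{135}{4}$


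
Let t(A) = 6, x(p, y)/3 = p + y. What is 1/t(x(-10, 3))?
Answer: ⅙ ≈ 0.16667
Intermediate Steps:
x(p, y) = 3*p + 3*y (x(p, y) = 3*(p + y) = 3*p + 3*y)
1/t(x(-10, 3)) = 1/6 = ⅙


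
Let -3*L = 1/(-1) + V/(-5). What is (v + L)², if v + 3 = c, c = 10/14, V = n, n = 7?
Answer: 2704/1225 ≈ 2.2073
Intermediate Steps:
V = 7
L = ⅘ (L = -(1/(-1) + 7/(-5))/3 = -(1*(-1) + 7*(-⅕))/3 = -(-1 - 7/5)/3 = -⅓*(-12/5) = ⅘ ≈ 0.80000)
c = 5/7 (c = 10*(1/14) = 5/7 ≈ 0.71429)
v = -16/7 (v = -3 + 5/7 = -16/7 ≈ -2.2857)
(v + L)² = (-16/7 + ⅘)² = (-52/35)² = 2704/1225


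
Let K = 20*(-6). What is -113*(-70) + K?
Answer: 7790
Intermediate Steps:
K = -120
-113*(-70) + K = -113*(-70) - 120 = 7910 - 120 = 7790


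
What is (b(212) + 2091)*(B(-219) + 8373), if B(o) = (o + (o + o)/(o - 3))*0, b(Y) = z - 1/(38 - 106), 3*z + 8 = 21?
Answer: 1193015741/68 ≈ 1.7544e+7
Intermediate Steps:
z = 13/3 (z = -8/3 + (⅓)*21 = -8/3 + 7 = 13/3 ≈ 4.3333)
b(Y) = 887/204 (b(Y) = 13/3 - 1/(38 - 106) = 13/3 - 1/(-68) = 13/3 - 1*(-1/68) = 13/3 + 1/68 = 887/204)
B(o) = 0 (B(o) = (o + (2*o)/(-3 + o))*0 = (o + 2*o/(-3 + o))*0 = 0)
(b(212) + 2091)*(B(-219) + 8373) = (887/204 + 2091)*(0 + 8373) = (427451/204)*8373 = 1193015741/68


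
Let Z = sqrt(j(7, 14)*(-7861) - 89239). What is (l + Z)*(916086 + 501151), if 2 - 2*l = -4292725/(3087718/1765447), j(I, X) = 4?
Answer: 10740650571501784107/6175436 + 1417237*I*sqrt(120683) ≈ 1.7393e+12 + 4.9234e+8*I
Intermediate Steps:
l = 7578584648511/6175436 (l = 1 - (-4292725)/(2*(3087718/1765447)) = 1 - (-4292725)/(2*(3087718*(1/1765447))) = 1 - (-4292725)/(2*3087718/1765447) = 1 - (-4292725)*1765447/(2*3087718) = 1 - 1/2*(-7578578473075/3087718) = 1 + 7578578473075/6175436 = 7578584648511/6175436 ≈ 1.2272e+6)
Z = I*sqrt(120683) (Z = sqrt(4*(-7861) - 89239) = sqrt(-31444 - 89239) = sqrt(-120683) = I*sqrt(120683) ≈ 347.39*I)
(l + Z)*(916086 + 501151) = (7578584648511/6175436 + I*sqrt(120683))*(916086 + 501151) = (7578584648511/6175436 + I*sqrt(120683))*1417237 = 10740650571501784107/6175436 + 1417237*I*sqrt(120683)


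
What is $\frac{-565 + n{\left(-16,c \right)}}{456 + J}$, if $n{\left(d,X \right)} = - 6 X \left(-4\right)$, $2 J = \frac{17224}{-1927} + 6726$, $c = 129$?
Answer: $\frac{4877237}{7350601} \approx 0.66352$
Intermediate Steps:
$J = \frac{6471889}{1927}$ ($J = \frac{\frac{17224}{-1927} + 6726}{2} = \frac{17224 \left(- \frac{1}{1927}\right) + 6726}{2} = \frac{- \frac{17224}{1927} + 6726}{2} = \frac{1}{2} \cdot \frac{12943778}{1927} = \frac{6471889}{1927} \approx 3358.5$)
$n{\left(d,X \right)} = 24 X$
$\frac{-565 + n{\left(-16,c \right)}}{456 + J} = \frac{-565 + 24 \cdot 129}{456 + \frac{6471889}{1927}} = \frac{-565 + 3096}{\frac{7350601}{1927}} = 2531 \cdot \frac{1927}{7350601} = \frac{4877237}{7350601}$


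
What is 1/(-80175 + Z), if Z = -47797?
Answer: -1/127972 ≈ -7.8142e-6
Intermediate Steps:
1/(-80175 + Z) = 1/(-80175 - 47797) = 1/(-127972) = -1/127972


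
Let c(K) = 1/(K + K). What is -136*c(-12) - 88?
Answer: -247/3 ≈ -82.333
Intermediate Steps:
c(K) = 1/(2*K)
-136*c(-12) - 88 = -68/(-12) - 88 = -68*(-1)/12 - 88 = -136*(-1/24) - 88 = 17/3 - 88 = -247/3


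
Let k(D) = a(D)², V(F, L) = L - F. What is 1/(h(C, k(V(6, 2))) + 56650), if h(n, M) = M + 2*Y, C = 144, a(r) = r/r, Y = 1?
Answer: 1/56653 ≈ 1.7651e-5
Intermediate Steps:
a(r) = 1
k(D) = 1 (k(D) = 1² = 1)
h(n, M) = 2 + M (h(n, M) = M + 2*1 = M + 2 = 2 + M)
1/(h(C, k(V(6, 2))) + 56650) = 1/((2 + 1) + 56650) = 1/(3 + 56650) = 1/56653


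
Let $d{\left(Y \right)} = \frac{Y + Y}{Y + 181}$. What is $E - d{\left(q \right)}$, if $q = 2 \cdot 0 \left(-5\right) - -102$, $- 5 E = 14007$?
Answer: $- \frac{3965001}{1415} \approx -2802.1$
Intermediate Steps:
$E = - \frac{14007}{5}$ ($E = \left(- \frac{1}{5}\right) 14007 = - \frac{14007}{5} \approx -2801.4$)
$q = 102$ ($q = 0 \left(-5\right) + 102 = 0 + 102 = 102$)
$d{\left(Y \right)} = \frac{2 Y}{181 + Y}$
$E - d{\left(q \right)} = - \frac{14007}{5} - 2 \cdot 102 \frac{1}{181 + 102} = - \frac{14007}{5} - 2 \cdot 102 \cdot \frac{1}{283} = - \frac{14007}{5} - \frac{204}{283} = - \frac{3965001}{1415}$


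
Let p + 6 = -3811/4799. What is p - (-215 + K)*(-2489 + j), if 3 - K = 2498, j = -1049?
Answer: -46012748625/4799 ≈ -9.5880e+6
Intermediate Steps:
K = -2495 (K = 3 - 1*2498 = 3 - 2498 = -2495)
p = -32605/4799 (p = -6 - 3811/4799 = -32605/4799 ≈ -6.7941)
p - (-215 + K)*(-2489 + j) = -32605/4799 - (-215 - 2495)*(-2489 - 1049) = -32605/4799 - (-2710)*(-3538) = -32605/4799 - 1*9587980 = -32605/4799 - 9587980 = -46012748625/4799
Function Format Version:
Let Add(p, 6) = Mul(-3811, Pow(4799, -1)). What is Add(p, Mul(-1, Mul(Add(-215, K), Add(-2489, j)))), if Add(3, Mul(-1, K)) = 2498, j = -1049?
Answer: Rational(-46012748625, 4799) ≈ -9.5880e+6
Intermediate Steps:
K = -2495 (K = Add(3, Mul(-1, 2498)) = Add(3, -2498) = -2495)
p = Rational(-32605, 4799) (p = Add(-6, Mul(-3811, Pow(4799, -1))) = Add(-6, Mul(-3811, Rational(1, 4799))) = Add(-6, Rational(-3811, 4799)) = Rational(-32605, 4799) ≈ -6.7941)
Add(p, Mul(-1, Mul(Add(-215, K), Add(-2489, j)))) = Add(Rational(-32605, 4799), Mul(-1, Mul(Add(-215, -2495), Add(-2489, -1049)))) = Add(Rational(-32605, 4799), Mul(-1, Mul(-2710, -3538))) = Add(Rational(-32605, 4799), Mul(-1, 9587980)) = Add(Rational(-32605, 4799), -9587980) = Rational(-46012748625, 4799)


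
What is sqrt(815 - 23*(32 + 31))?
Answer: I*sqrt(634) ≈ 25.179*I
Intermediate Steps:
sqrt(815 - 23*(32 + 31)) = sqrt(815 - 23*63) = sqrt(815 - 1449) = sqrt(-634) = I*sqrt(634)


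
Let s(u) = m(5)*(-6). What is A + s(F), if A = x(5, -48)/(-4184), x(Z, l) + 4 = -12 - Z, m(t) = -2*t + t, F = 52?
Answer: 125541/4184 ≈ 30.005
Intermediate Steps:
m(t) = -t
x(Z, l) = -16 - Z (x(Z, l) = -4 + (-12 - Z) = -16 - Z)
A = 21/4184 (A = (-16 - 1*5)/(-4184) = (-16 - 5)*(-1/4184) = -21*(-1/4184) = 21/4184 ≈ 0.0050191)
s(u) = 30 (s(u) = -1*5*(-6) = -5*(-6) = 30)
A + s(F) = 21/4184 + 30 = 125541/4184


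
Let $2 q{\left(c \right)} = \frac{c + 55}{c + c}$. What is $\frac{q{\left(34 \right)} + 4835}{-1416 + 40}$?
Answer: $- \frac{657649}{187136} \approx -3.5143$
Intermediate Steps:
$q{\left(c \right)} = \frac{55 + c}{4 c}$ ($q{\left(c \right)} = \frac{\left(c + 55\right) \frac{1}{c + c}}{2} = \frac{\left(55 + c\right) \frac{1}{2 c}}{2} = \frac{\frac{1}{2} \frac{1}{c} \left(55 + c\right)}{2} = \frac{55 + c}{4 c}$)
$\frac{q{\left(34 \right)} + 4835}{-1416 + 40} = \frac{\frac{55 + 34}{4 \cdot 34} + 4835}{-1416 + 40} = \frac{\frac{1}{4} \cdot \frac{1}{34} \cdot 89 + 4835}{-1376} = \left(\frac{89}{136} + 4835\right) \left(- \frac{1}{1376}\right) = \frac{657649}{136} \left(- \frac{1}{1376}\right) = - \frac{657649}{187136}$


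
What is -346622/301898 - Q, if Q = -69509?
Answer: 10492140730/150949 ≈ 69508.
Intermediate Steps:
-346622/301898 - Q = -346622/301898 - 1*(-69509) = -346622*1/301898 + 69509 = -173311/150949 + 69509 = 10492140730/150949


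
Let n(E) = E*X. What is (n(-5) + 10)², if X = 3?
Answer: 25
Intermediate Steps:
n(E) = 3*E (n(E) = E*3 = 3*E)
(n(-5) + 10)² = (3*(-5) + 10)² = (-15 + 10)² = (-5)² = 25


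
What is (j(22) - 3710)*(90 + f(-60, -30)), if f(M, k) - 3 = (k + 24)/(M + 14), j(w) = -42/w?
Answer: -87460002/253 ≈ -3.4569e+5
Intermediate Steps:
f(M, k) = 3 + (24 + k)/(14 + M) (f(M, k) = 3 + (k + 24)/(M + 14) = 3 + (24 + k)/(14 + M))
(j(22) - 3710)*(90 + f(-60, -30)) = (-42/22 - 3710)*(90 + (66 - 30 + 3*(-60))/(14 - 60)) = (-42*1/22 - 3710)*(90 + (66 - 30 - 180)/(-46)) = (-21/11 - 3710)*(90 - 1/46*(-144)) = -40831*(90 + 72/23)/11 = -40831/11*2142/23 = -87460002/253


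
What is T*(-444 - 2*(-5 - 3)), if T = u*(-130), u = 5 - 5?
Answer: 0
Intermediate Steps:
u = 0
T = 0 (T = 0*(-130) = 0)
T*(-444 - 2*(-5 - 3)) = 0*(-444 - 2*(-5 - 3)) = 0*(-444 - 2*(-8)) = 0*(-444 + 16) = 0*(-428) = 0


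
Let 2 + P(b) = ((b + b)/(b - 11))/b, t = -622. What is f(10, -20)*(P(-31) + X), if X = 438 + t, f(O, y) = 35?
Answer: -19535/3 ≈ -6511.7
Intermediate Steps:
P(b) = -2 + 2/(-11 + b) (P(b) = -2 + ((b + b)/(b - 11))/b = -2 + ((2*b)/(-11 + b))/b = -2 + (2*b/(-11 + b))/b = -2 + 2/(-11 + b))
X = -184 (X = 438 - 622 = -184)
f(10, -20)*(P(-31) + X) = 35*(2*(12 - 1*(-31))/(-11 - 31) - 184) = 35*(2*(12 + 31)/(-42) - 184) = 35*(2*(-1/42)*43 - 184) = 35*(-43/21 - 184) = 35*(-3907/21) = -19535/3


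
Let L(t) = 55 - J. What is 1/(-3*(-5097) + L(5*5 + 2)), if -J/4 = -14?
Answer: 1/15290 ≈ 6.5402e-5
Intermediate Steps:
J = 56 (J = -4*(-14) = 56)
L(t) = -1 (L(t) = 55 - 1*56 = 55 - 56 = -1)
1/(-3*(-5097) + L(5*5 + 2)) = 1/(-3*(-5097) - 1) = 1/(15291 - 1) = 1/15290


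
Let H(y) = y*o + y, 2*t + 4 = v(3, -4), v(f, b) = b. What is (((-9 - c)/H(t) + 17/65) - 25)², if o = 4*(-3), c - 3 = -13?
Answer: 4996651969/8179600 ≈ 610.87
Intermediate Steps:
c = -10 (c = 3 - 13 = -10)
t = -4 (t = -2 + (½)*(-4) = -2 - 2 = -4)
o = -12
H(y) = -11*y (H(y) = y*(-12) + y = -12*y + y = -11*y)
(((-9 - c)/H(t) + 17/65) - 25)² = (((-9 - 1*(-10))/((-11*(-4))) + 17/65) - 25)² = (((-9 + 10)/44 + 17*(1/65)) - 25)² = ((1*(1/44) + 17/65) - 25)² = ((1/44 + 17/65) - 25)² = (813/2860 - 25)² = (-70687/2860)² = 4996651969/8179600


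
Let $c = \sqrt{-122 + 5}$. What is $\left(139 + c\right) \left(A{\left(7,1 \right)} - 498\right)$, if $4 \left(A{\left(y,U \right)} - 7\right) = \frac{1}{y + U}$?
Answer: $- \frac{2183829}{32} - \frac{47133 i \sqrt{13}}{32} \approx -68245.0 - 5310.6 i$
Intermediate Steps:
$A{\left(y,U \right)} = 7 + \frac{1}{4 \left(U + y\right)}$ ($A{\left(y,U \right)} = 7 + \frac{1}{4 \left(y + U\right)} = 7 + \frac{1}{4 \left(U + y\right)}$)
$c = 3 i \sqrt{13}$ ($c = \sqrt{-117} = 3 i \sqrt{13} \approx 10.817 i$)
$\left(139 + c\right) \left(A{\left(7,1 \right)} - 498\right) = \left(139 + 3 i \sqrt{13}\right) \left(\frac{\frac{1}{4} + 7 \cdot 1 + 7 \cdot 7}{1 + 7} - 498\right) = \left(139 + 3 i \sqrt{13}\right) \left(\frac{\frac{1}{4} + 7 + 49}{8} - 498\right) = \left(139 + 3 i \sqrt{13}\right) \left(\frac{1}{8} \cdot \frac{225}{4} - 498\right) = \left(139 + 3 i \sqrt{13}\right) \left(\frac{225}{32} - 498\right) = \left(139 + 3 i \sqrt{13}\right) \left(- \frac{15711}{32}\right) = - \frac{2183829}{32} - \frac{47133 i \sqrt{13}}{32}$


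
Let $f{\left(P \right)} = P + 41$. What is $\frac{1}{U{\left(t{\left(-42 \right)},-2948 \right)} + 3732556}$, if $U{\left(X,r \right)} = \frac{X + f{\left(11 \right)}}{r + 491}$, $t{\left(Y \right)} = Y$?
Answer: $\frac{2457}{9170890082} \approx 2.6791 \cdot 10^{-7}$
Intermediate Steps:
$f{\left(P \right)} = 41 + P$
$U{\left(X,r \right)} = \frac{52 + X}{491 + r}$ ($U{\left(X,r \right)} = \frac{X + \left(41 + 11\right)}{r + 491} = \frac{X + 52}{491 + r} = \frac{52 + X}{491 + r}$)
$\frac{1}{U{\left(t{\left(-42 \right)},-2948 \right)} + 3732556} = \frac{1}{\frac{52 - 42}{491 - 2948} + 3732556} = \frac{1}{\frac{1}{-2457} \cdot 10 + 3732556} = \frac{1}{\left(- \frac{1}{2457}\right) 10 + 3732556} = \frac{1}{- \frac{10}{2457} + 3732556} = \frac{1}{\frac{9170890082}{2457}} = \frac{2457}{9170890082}$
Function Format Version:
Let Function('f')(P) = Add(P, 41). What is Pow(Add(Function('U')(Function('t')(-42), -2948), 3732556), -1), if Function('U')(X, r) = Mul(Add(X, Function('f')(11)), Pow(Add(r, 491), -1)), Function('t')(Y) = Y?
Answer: Rational(2457, 9170890082) ≈ 2.6791e-7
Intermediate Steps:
Function('f')(P) = Add(41, P)
Function('U')(X, r) = Mul(Pow(Add(491, r), -1), Add(52, X)) (Function('U')(X, r) = Mul(Add(X, Add(41, 11)), Pow(Add(r, 491), -1)) = Mul(Add(X, 52), Pow(Add(491, r), -1)) = Mul(Add(52, X), Pow(Add(491, r), -1)) = Mul(Pow(Add(491, r), -1), Add(52, X)))
Pow(Add(Function('U')(Function('t')(-42), -2948), 3732556), -1) = Pow(Add(Mul(Pow(Add(491, -2948), -1), Add(52, -42)), 3732556), -1) = Pow(Add(Mul(Pow(-2457, -1), 10), 3732556), -1) = Pow(Add(Mul(Rational(-1, 2457), 10), 3732556), -1) = Pow(Add(Rational(-10, 2457), 3732556), -1) = Pow(Rational(9170890082, 2457), -1) = Rational(2457, 9170890082)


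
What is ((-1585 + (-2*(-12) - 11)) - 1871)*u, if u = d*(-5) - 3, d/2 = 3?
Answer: 113619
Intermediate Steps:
d = 6 (d = 2*3 = 6)
u = -33 (u = 6*(-5) - 3 = -30 - 3 = -33)
((-1585 + (-2*(-12) - 11)) - 1871)*u = ((-1585 + (-2*(-12) - 11)) - 1871)*(-33) = ((-1585 + (24 - 11)) - 1871)*(-33) = ((-1585 + 13) - 1871)*(-33) = (-1572 - 1871)*(-33) = -3443*(-33) = 113619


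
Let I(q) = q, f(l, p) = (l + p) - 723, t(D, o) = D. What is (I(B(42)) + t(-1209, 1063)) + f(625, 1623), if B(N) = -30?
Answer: 286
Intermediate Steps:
f(l, p) = -723 + l + p
(I(B(42)) + t(-1209, 1063)) + f(625, 1623) = (-30 - 1209) + (-723 + 625 + 1623) = -1239 + 1525 = 286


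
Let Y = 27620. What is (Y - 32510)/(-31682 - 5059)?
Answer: 1630/12247 ≈ 0.13309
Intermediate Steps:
(Y - 32510)/(-31682 - 5059) = (27620 - 32510)/(-31682 - 5059) = -4890/(-36741) = -4890*(-1/36741) = 1630/12247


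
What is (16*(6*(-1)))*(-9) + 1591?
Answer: 2455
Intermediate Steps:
(16*(6*(-1)))*(-9) + 1591 = (16*(-6))*(-9) + 1591 = -96*(-9) + 1591 = 864 + 1591 = 2455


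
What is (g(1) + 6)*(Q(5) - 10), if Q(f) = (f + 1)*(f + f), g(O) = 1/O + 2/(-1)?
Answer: 250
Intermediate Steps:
g(O) = -2 + 1/O (g(O) = 1/O + 2*(-1) = 1/O - 2 = -2 + 1/O)
Q(f) = 2*f*(1 + f) (Q(f) = (1 + f)*(2*f) = 2*f*(1 + f))
(g(1) + 6)*(Q(5) - 10) = ((-2 + 1/1) + 6)*(2*5*(1 + 5) - 10) = ((-2 + 1) + 6)*(2*5*6 - 10) = (-1 + 6)*(60 - 10) = 5*50 = 250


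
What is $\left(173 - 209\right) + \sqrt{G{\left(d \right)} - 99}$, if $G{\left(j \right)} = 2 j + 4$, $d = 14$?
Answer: $-36 + i \sqrt{67} \approx -36.0 + 8.1853 i$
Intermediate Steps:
$G{\left(j \right)} = 4 + 2 j$
$\left(173 - 209\right) + \sqrt{G{\left(d \right)} - 99} = \left(173 - 209\right) + \sqrt{\left(4 + 2 \cdot 14\right) - 99} = -36 + \sqrt{\left(4 + 28\right) - 99} = -36 + \sqrt{32 - 99} = -36 + \sqrt{-67} = -36 + i \sqrt{67}$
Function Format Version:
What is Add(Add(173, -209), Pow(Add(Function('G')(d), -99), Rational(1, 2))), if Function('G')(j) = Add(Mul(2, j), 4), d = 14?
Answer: Add(-36, Mul(I, Pow(67, Rational(1, 2)))) ≈ Add(-36.000, Mul(8.1853, I))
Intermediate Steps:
Function('G')(j) = Add(4, Mul(2, j))
Add(Add(173, -209), Pow(Add(Function('G')(d), -99), Rational(1, 2))) = Add(Add(173, -209), Pow(Add(Add(4, Mul(2, 14)), -99), Rational(1, 2))) = Add(-36, Pow(Add(Add(4, 28), -99), Rational(1, 2))) = Add(-36, Pow(Add(32, -99), Rational(1, 2))) = Add(-36, Pow(-67, Rational(1, 2))) = Add(-36, Mul(I, Pow(67, Rational(1, 2))))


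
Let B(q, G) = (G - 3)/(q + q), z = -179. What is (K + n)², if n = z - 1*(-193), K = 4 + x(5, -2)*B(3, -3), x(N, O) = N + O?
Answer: 225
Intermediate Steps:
B(q, G) = (-3 + G)/(2*q) (B(q, G) = (-3 + G)/((2*q)) = (-3 + G)*(1/(2*q)) = (-3 + G)/(2*q))
K = 1 (K = 4 + (5 - 2)*((½)*(-3 - 3)/3) = 4 + 3*((½)*(⅓)*(-6)) = 4 + 3*(-1) = 4 - 3 = 1)
n = 14 (n = -179 - 1*(-193) = -179 + 193 = 14)
(K + n)² = (1 + 14)² = 15² = 225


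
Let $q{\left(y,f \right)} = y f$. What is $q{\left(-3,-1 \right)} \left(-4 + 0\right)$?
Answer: $-12$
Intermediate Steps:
$q{\left(y,f \right)} = f y$
$q{\left(-3,-1 \right)} \left(-4 + 0\right) = \left(-1\right) \left(-3\right) \left(-4 + 0\right) = 3 \left(-4\right) = -12$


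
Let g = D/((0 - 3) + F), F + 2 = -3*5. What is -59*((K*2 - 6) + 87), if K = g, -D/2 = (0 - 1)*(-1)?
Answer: -23954/5 ≈ -4790.8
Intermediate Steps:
F = -17 (F = -2 - 3*5 = -2 - 15 = -17)
D = -2 (D = -2*(0 - 1)*(-1) = -(-2)*(-1) = -2*1 = -2)
g = 1/10 (g = -2/((0 - 3) - 17) = -2/(-3 - 17) = -2/(-20) = -2*(-1/20) = 1/10 ≈ 0.10000)
K = 1/10 ≈ 0.10000
-59*((K*2 - 6) + 87) = -59*(((1/10)*2 - 6) + 87) = -59*((1/5 - 6) + 87) = -59*(-29/5 + 87) = -59*406/5 = -23954/5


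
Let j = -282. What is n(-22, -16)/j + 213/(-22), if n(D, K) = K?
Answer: -29857/3102 ≈ -9.6251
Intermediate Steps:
n(-22, -16)/j + 213/(-22) = -16/(-282) + 213/(-22) = -16*(-1/282) + 213*(-1/22) = 8/141 - 213/22 = -29857/3102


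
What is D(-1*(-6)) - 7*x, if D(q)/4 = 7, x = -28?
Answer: 224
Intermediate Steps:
D(q) = 28 (D(q) = 4*7 = 28)
D(-1*(-6)) - 7*x = 28 - 7*(-28) = 28 + 196 = 224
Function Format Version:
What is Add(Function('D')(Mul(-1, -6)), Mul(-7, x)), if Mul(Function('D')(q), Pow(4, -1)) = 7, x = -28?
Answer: 224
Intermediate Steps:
Function('D')(q) = 28 (Function('D')(q) = Mul(4, 7) = 28)
Add(Function('D')(Mul(-1, -6)), Mul(-7, x)) = Add(28, Mul(-7, -28)) = Add(28, 196) = 224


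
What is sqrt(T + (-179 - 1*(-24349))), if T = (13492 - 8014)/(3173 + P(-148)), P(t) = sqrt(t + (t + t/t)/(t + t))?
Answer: sqrt(2)*sqrt((5675569712 + 12085*I*sqrt(3230914))/(469604 + I*sqrt(3230914))) ≈ 155.47 - 2.1252e-5*I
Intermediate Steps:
P(t) = sqrt(t + (1 + t)/(2*t)) (P(t) = sqrt(t + (t + 1)/((2*t))) = sqrt(t + (1 + t)*(1/(2*t))) = sqrt(t + (1 + t)/(2*t)))
T = 5478/(3173 + I*sqrt(3230914)/148) (T = (13492 - 8014)/(3173 + sqrt(2 + 2/(-148) + 4*(-148))/2) = 5478/(3173 + sqrt(2 + 2*(-1/148) - 592)/2) = 5478/(3173 + sqrt(2 - 1/74 - 592)/2) = 5478/(3173 + sqrt(-43661/74)/2) = 5478/(3173 + (I*sqrt(3230914)/74)/2) = 5478/(3173 + I*sqrt(3230914)/148) ≈ 1.7264 - 0.0066081*I)
sqrt(T + (-179 - 1*(-24349))) = sqrt((5144981424/2980150645 - 10956*I*sqrt(3230914)/2980150645) + (-179 - 1*(-24349))) = sqrt((5144981424/2980150645 - 10956*I*sqrt(3230914)/2980150645) + (-179 + 24349)) = sqrt((5144981424/2980150645 - 10956*I*sqrt(3230914)/2980150645) + 24170) = sqrt(72035386071074/2980150645 - 10956*I*sqrt(3230914)/2980150645)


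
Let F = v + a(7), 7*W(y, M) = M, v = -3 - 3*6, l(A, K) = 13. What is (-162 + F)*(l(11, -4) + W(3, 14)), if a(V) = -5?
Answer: -2820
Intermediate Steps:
v = -21 (v = -3 - 18 = -21)
W(y, M) = M/7
F = -26 (F = -21 - 5 = -26)
(-162 + F)*(l(11, -4) + W(3, 14)) = (-162 - 26)*(13 + (1/7)*14) = -188*(13 + 2) = -188*15 = -2820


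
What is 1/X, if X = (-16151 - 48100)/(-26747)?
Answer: 26747/64251 ≈ 0.41629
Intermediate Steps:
X = 64251/26747 (X = -64251*(-1/26747) = 64251/26747 ≈ 2.4022)
1/X = 1/(64251/26747) = 26747/64251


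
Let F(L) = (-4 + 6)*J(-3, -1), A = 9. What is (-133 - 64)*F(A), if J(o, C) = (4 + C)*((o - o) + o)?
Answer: 3546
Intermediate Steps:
J(o, C) = o*(4 + C) (J(o, C) = (4 + C)*(0 + o) = (4 + C)*o = o*(4 + C))
F(L) = -18 (F(L) = (-4 + 6)*(-3*(4 - 1)) = 2*(-3*3) = 2*(-9) = -18)
(-133 - 64)*F(A) = (-133 - 64)*(-18) = -197*(-18) = 3546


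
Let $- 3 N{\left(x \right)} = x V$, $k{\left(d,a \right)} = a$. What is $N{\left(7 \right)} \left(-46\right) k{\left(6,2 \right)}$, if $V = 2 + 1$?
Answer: $644$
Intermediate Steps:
$V = 3$
$N{\left(x \right)} = - x$ ($N{\left(x \right)} = - \frac{x 3}{3} = - \frac{3 x}{3} = - x$)
$N{\left(7 \right)} \left(-46\right) k{\left(6,2 \right)} = \left(-1\right) 7 \left(-46\right) 2 = \left(-7\right) \left(-46\right) 2 = 322 \cdot 2 = 644$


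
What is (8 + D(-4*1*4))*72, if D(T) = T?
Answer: -576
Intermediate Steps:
(8 + D(-4*1*4))*72 = (8 - 4*1*4)*72 = (8 - 4*4)*72 = (8 - 16)*72 = -8*72 = -576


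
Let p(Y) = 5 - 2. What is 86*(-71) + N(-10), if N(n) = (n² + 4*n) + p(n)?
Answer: -6043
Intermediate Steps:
p(Y) = 3
N(n) = 3 + n² + 4*n (N(n) = (n² + 4*n) + 3 = 3 + n² + 4*n)
86*(-71) + N(-10) = 86*(-71) + (3 + (-10)² + 4*(-10)) = -6106 + (3 + 100 - 40) = -6106 + 63 = -6043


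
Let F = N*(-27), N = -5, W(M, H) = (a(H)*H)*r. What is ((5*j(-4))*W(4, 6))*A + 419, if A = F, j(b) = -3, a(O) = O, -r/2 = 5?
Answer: 729419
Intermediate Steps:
r = -10 (r = -2*5 = -10)
W(M, H) = -10*H² (W(M, H) = (H*H)*(-10) = H²*(-10) = -10*H²)
F = 135 (F = -5*(-27) = 135)
A = 135
((5*j(-4))*W(4, 6))*A + 419 = ((5*(-3))*(-10*6²))*135 + 419 = -(-150)*36*135 + 419 = -15*(-360)*135 + 419 = 5400*135 + 419 = 729000 + 419 = 729419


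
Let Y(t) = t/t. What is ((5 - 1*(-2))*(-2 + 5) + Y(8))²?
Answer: 484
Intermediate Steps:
Y(t) = 1
((5 - 1*(-2))*(-2 + 5) + Y(8))² = ((5 - 1*(-2))*(-2 + 5) + 1)² = ((5 + 2)*3 + 1)² = (7*3 + 1)² = (21 + 1)² = 22² = 484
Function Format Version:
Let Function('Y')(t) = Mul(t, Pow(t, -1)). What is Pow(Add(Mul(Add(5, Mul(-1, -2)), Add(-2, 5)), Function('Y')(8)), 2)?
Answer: 484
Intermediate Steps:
Function('Y')(t) = 1
Pow(Add(Mul(Add(5, Mul(-1, -2)), Add(-2, 5)), Function('Y')(8)), 2) = Pow(Add(Mul(Add(5, Mul(-1, -2)), Add(-2, 5)), 1), 2) = Pow(Add(Mul(Add(5, 2), 3), 1), 2) = Pow(Add(Mul(7, 3), 1), 2) = Pow(Add(21, 1), 2) = Pow(22, 2) = 484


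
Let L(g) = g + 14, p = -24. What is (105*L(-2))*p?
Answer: -30240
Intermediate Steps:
L(g) = 14 + g
(105*L(-2))*p = (105*(14 - 2))*(-24) = (105*12)*(-24) = 1260*(-24) = -30240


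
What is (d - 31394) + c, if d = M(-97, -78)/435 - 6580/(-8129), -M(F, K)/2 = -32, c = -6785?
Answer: -135001952029/3536115 ≈ -38178.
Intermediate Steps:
M(F, K) = 64 (M(F, K) = -2*(-32) = 64)
d = 3382556/3536115 (d = 64/435 - 6580/(-8129) = 64*(1/435) - 6580*(-1/8129) = 64/435 + 6580/8129 = 3382556/3536115 ≈ 0.95657)
(d - 31394) + c = (3382556/3536115 - 31394) - 6785 = -111009411754/3536115 - 6785 = -135001952029/3536115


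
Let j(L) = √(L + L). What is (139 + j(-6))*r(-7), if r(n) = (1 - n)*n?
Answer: -7784 - 112*I*√3 ≈ -7784.0 - 193.99*I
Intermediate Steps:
r(n) = n*(1 - n)
j(L) = √2*√L (j(L) = √(2*L) = √2*√L)
(139 + j(-6))*r(-7) = (139 + √2*√(-6))*(-7*(1 - 1*(-7))) = (139 + √2*(I*√6))*(-7*(1 + 7)) = (139 + 2*I*√3)*(-7*8) = (139 + 2*I*√3)*(-56) = -7784 - 112*I*√3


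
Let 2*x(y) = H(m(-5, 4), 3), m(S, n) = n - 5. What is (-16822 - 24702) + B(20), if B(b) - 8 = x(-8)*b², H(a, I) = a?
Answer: -41716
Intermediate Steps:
m(S, n) = -5 + n
x(y) = -½ (x(y) = (-5 + 4)/2 = (½)*(-1) = -½)
B(b) = 8 - b²/2
(-16822 - 24702) + B(20) = (-16822 - 24702) + (8 - ½*20²) = -41524 + (8 - ½*400) = -41524 + (8 - 200) = -41524 - 192 = -41716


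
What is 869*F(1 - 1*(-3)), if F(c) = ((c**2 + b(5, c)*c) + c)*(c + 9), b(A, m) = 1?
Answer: 271128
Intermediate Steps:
F(c) = (9 + c)*(c**2 + 2*c) (F(c) = ((c**2 + 1*c) + c)*(c + 9) = ((c**2 + c) + c)*(9 + c) = ((c + c**2) + c)*(9 + c) = (c**2 + 2*c)*(9 + c) = (9 + c)*(c**2 + 2*c))
869*F(1 - 1*(-3)) = 869*((1 - 1*(-3))*(18 + (1 - 1*(-3))**2 + 11*(1 - 1*(-3)))) = 869*((1 + 3)*(18 + (1 + 3)**2 + 11*(1 + 3))) = 869*(4*(18 + 4**2 + 11*4)) = 869*(4*(18 + 16 + 44)) = 869*(4*78) = 869*312 = 271128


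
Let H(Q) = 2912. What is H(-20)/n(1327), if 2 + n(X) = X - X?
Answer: -1456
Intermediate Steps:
n(X) = -2 (n(X) = -2 + (X - X) = -2 + 0 = -2)
H(-20)/n(1327) = 2912/(-2) = 2912*(-½) = -1456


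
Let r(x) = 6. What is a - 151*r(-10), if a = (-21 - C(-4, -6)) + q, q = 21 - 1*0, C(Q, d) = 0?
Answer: -906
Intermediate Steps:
q = 21 (q = 21 + 0 = 21)
a = 0 (a = (-21 - 1*0) + 21 = (-21 + 0) + 21 = -21 + 21 = 0)
a - 151*r(-10) = 0 - 151*6 = 0 - 906 = -906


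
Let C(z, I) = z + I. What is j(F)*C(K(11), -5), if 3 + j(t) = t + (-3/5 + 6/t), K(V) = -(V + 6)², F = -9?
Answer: 19502/5 ≈ 3900.4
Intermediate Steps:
K(V) = -(6 + V)²
C(z, I) = I + z
j(t) = -18/5 + t + 6/t (j(t) = -3 + (t + (-3/5 + 6/t)) = -3 + (t + (-3*⅕ + 6/t)) = -3 + (t + (-⅗ + 6/t)) = -3 + (-⅗ + t + 6/t) = -18/5 + t + 6/t)
j(F)*C(K(11), -5) = (-18/5 - 9 + 6/(-9))*(-5 - (6 + 11)²) = (-18/5 - 9 + 6*(-⅑))*(-5 - 1*17²) = (-18/5 - 9 - ⅔)*(-5 - 1*289) = -199*(-5 - 289)/15 = -199/15*(-294) = 19502/5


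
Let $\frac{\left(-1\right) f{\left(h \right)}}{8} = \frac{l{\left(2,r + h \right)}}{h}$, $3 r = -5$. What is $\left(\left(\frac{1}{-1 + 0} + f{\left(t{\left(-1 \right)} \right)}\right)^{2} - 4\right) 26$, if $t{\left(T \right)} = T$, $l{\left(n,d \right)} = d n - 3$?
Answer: $\frac{1070498}{9} \approx 1.1894 \cdot 10^{5}$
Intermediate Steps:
$r = - \frac{5}{3}$ ($r = \frac{1}{3} \left(-5\right) = - \frac{5}{3} \approx -1.6667$)
$l{\left(n,d \right)} = -3 + d n$
$f{\left(h \right)} = - \frac{8 \left(- \frac{19}{3} + 2 h\right)}{h}$ ($f{\left(h \right)} = - 8 \frac{-3 + \left(- \frac{5}{3} + h\right) 2}{h} = - 8 \frac{-3 + \left(- \frac{10}{3} + 2 h\right)}{h} = - 8 \frac{- \frac{19}{3} + 2 h}{h} = - \frac{8 \left(- \frac{19}{3} + 2 h\right)}{h}$)
$\left(\left(\frac{1}{-1 + 0} + f{\left(t{\left(-1 \right)} \right)}\right)^{2} - 4\right) 26 = \left(\left(\frac{1}{-1 + 0} + \left(-16 + \frac{152}{3 \left(-1\right)}\right)\right)^{2} - 4\right) 26 = \left(\left(\frac{1}{-1} + \left(-16 + \frac{152}{3} \left(-1\right)\right)\right)^{2} - 4\right) 26 = \left(\left(-1 - \frac{200}{3}\right)^{2} - 4\right) 26 = \left(\left(- \frac{203}{3}\right)^{2} - 4\right) 26 = \left(\frac{41209}{9} - 4\right) 26 = \frac{41173}{9} \cdot 26 = \frac{1070498}{9}$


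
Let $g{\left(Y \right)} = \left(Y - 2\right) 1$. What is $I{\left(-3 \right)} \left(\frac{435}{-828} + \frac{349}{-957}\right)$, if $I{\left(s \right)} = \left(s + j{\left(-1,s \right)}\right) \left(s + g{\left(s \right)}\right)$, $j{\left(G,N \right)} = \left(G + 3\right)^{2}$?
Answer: $\frac{52242}{7337} \approx 7.1203$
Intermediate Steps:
$g{\left(Y \right)} = -2 + Y$ ($g{\left(Y \right)} = \left(-2 + Y\right) 1 = -2 + Y$)
$j{\left(G,N \right)} = \left(3 + G\right)^{2}$
$I{\left(s \right)} = \left(-2 + 2 s\right) \left(4 + s\right)$ ($I{\left(s \right)} = \left(s + \left(3 - 1\right)^{2}\right) \left(s + \left(-2 + s\right)\right) = \left(s + 2^{2}\right) \left(-2 + 2 s\right) = \left(s + 4\right) \left(-2 + 2 s\right) = \left(4 + s\right) \left(-2 + 2 s\right) = \left(-2 + 2 s\right) \left(4 + s\right)$)
$I{\left(-3 \right)} \left(\frac{435}{-828} + \frac{349}{-957}\right) = \left(-8 + 2 \left(-3\right)^{2} + 6 \left(-3\right)\right) \left(\frac{435}{-828} + \frac{349}{-957}\right) = \left(-8 + 2 \cdot 9 - 18\right) \left(435 \left(- \frac{1}{828}\right) + 349 \left(- \frac{1}{957}\right)\right) = \left(-8 + 18 - 18\right) \left(- \frac{145}{276} - \frac{349}{957}\right) = \left(-8\right) \left(- \frac{26121}{29348}\right) = \frac{52242}{7337}$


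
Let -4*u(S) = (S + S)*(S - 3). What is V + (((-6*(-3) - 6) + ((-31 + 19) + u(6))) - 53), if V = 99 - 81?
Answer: -44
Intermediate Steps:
u(S) = -S*(-3 + S)/2 (u(S) = -(S + S)*(S - 3)/4 = -2*S*(-3 + S)/4 = -S*(-3 + S)/2)
V = 18
V + (((-6*(-3) - 6) + ((-31 + 19) + u(6))) - 53) = 18 + (((-6*(-3) - 6) + ((-31 + 19) + (½)*6*(3 - 1*6))) - 53) = 18 + (((18 - 6) + (-12 + (½)*6*(3 - 6))) - 53) = 18 + ((12 + (-12 + (½)*6*(-3))) - 53) = 18 + ((12 + (-12 - 9)) - 53) = 18 + ((12 - 21) - 53) = 18 + (-9 - 53) = 18 - 62 = -44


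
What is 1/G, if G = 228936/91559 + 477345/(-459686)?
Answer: 42088390474/61533443241 ≈ 0.68399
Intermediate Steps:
G = 61533443241/42088390474 (G = 228936*(1/91559) + 477345*(-1/459686) = 228936/91559 - 477345/459686 = 61533443241/42088390474 ≈ 1.4620)
1/G = 1/(61533443241/42088390474) = 42088390474/61533443241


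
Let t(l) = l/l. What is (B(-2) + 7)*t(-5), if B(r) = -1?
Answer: 6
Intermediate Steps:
t(l) = 1
(B(-2) + 7)*t(-5) = (-1 + 7)*1 = 6*1 = 6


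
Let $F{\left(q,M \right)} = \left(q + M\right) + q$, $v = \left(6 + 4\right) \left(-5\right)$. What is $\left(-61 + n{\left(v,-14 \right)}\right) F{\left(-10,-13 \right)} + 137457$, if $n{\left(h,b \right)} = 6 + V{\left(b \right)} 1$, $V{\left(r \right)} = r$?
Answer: $139734$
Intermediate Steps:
$v = -50$ ($v = 10 \left(-5\right) = -50$)
$F{\left(q,M \right)} = M + 2 q$ ($F{\left(q,M \right)} = \left(M + q\right) + q = M + 2 q$)
$n{\left(h,b \right)} = 6 + b$ ($n{\left(h,b \right)} = 6 + b 1 = 6 + b$)
$\left(-61 + n{\left(v,-14 \right)}\right) F{\left(-10,-13 \right)} + 137457 = \left(-61 + \left(6 - 14\right)\right) \left(-13 + 2 \left(-10\right)\right) + 137457 = \left(-61 - 8\right) \left(-13 - 20\right) + 137457 = \left(-69\right) \left(-33\right) + 137457 = 2277 + 137457 = 139734$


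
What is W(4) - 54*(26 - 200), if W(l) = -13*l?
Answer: 9344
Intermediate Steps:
W(4) - 54*(26 - 200) = -13*4 - 54*(26 - 200) = -52 - 54*(-174) = -52 + 9396 = 9344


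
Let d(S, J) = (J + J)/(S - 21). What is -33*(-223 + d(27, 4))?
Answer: 7315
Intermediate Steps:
d(S, J) = 2*J/(-21 + S) (d(S, J) = (2*J)/(-21 + S) = 2*J/(-21 + S))
-33*(-223 + d(27, 4)) = -33*(-223 + 2*4/(-21 + 27)) = -33*(-223 + 2*4/6) = -33*(-223 + 2*4*(⅙)) = -33*(-223 + 4/3) = -33*(-665/3) = 7315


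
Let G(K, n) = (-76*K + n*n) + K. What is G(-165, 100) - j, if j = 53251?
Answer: -30876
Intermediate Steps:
G(K, n) = n² - 75*K (G(K, n) = (-76*K + n²) + K = (n² - 76*K) + K = n² - 75*K)
G(-165, 100) - j = (100² - 75*(-165)) - 1*53251 = (10000 + 12375) - 53251 = 22375 - 53251 = -30876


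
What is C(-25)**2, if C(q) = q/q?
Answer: 1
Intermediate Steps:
C(q) = 1
C(-25)**2 = 1**2 = 1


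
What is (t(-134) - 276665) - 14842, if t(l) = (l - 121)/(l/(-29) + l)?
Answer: -1093726869/3752 ≈ -2.9151e+5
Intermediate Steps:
t(l) = 29*(-121 + l)/(28*l) (t(l) = (-121 + l)/(l*(-1/29) + l) = (-121 + l)/(-l/29 + l) = (-121 + l)/((28*l/29)) = (-121 + l)*(29/(28*l)) = 29*(-121 + l)/(28*l))
(t(-134) - 276665) - 14842 = ((29/28)*(-121 - 134)/(-134) - 276665) - 14842 = ((29/28)*(-1/134)*(-255) - 276665) - 14842 = (7395/3752 - 276665) - 14842 = -1038039685/3752 - 14842 = -1093726869/3752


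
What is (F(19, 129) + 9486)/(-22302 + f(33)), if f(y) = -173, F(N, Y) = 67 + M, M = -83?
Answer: -1894/4495 ≈ -0.42136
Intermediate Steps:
F(N, Y) = -16 (F(N, Y) = 67 - 83 = -16)
(F(19, 129) + 9486)/(-22302 + f(33)) = (-16 + 9486)/(-22302 - 173) = 9470/(-22475) = 9470*(-1/22475) = -1894/4495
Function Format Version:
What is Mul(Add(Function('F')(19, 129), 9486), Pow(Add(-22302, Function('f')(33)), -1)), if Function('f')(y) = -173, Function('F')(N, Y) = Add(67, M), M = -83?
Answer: Rational(-1894, 4495) ≈ -0.42136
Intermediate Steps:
Function('F')(N, Y) = -16 (Function('F')(N, Y) = Add(67, -83) = -16)
Mul(Add(Function('F')(19, 129), 9486), Pow(Add(-22302, Function('f')(33)), -1)) = Mul(Add(-16, 9486), Pow(Add(-22302, -173), -1)) = Mul(9470, Pow(-22475, -1)) = Mul(9470, Rational(-1, 22475)) = Rational(-1894, 4495)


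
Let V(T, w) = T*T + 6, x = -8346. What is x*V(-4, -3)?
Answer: -183612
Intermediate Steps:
V(T, w) = 6 + T**2 (V(T, w) = T**2 + 6 = 6 + T**2)
x*V(-4, -3) = -8346*(6 + (-4)**2) = -8346*(6 + 16) = -8346*22 = -183612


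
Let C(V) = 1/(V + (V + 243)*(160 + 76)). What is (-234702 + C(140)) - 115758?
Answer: -31726442879/90528 ≈ -3.5046e+5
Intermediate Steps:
C(V) = 1/(57348 + 237*V) (C(V) = 1/(V + (243 + V)*236) = 1/(V + (57348 + 236*V)) = 1/(57348 + 237*V))
(-234702 + C(140)) - 115758 = (-234702 + 1/(3*(19116 + 79*140))) - 115758 = (-234702 + 1/(3*(19116 + 11060))) - 115758 = (-234702 + (⅓)/30176) - 115758 = (-234702 + (⅓)*(1/30176)) - 115758 = (-234702 + 1/90528) - 115758 = -21247102655/90528 - 115758 = -31726442879/90528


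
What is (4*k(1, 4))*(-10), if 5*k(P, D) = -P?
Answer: 8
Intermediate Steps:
k(P, D) = -P/5 (k(P, D) = (-P)/5 = -P/5)
(4*k(1, 4))*(-10) = (4*(-1/5*1))*(-10) = (4*(-1/5))*(-10) = -4/5*(-10) = 8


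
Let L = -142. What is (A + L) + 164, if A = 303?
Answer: 325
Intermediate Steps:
(A + L) + 164 = (303 - 142) + 164 = 161 + 164 = 325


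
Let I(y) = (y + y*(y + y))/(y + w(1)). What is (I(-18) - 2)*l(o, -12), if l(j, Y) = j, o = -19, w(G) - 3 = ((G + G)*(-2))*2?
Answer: 12844/23 ≈ 558.43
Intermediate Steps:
w(G) = 3 - 8*G (w(G) = 3 + ((G + G)*(-2))*2 = 3 + ((2*G)*(-2))*2 = 3 - 4*G*2 = 3 - 8*G)
I(y) = (y + 2*y²)/(-5 + y) (I(y) = (y + y*(y + y))/(y + (3 - 8*1)) = (y + y*(2*y))/(y + (3 - 8)) = (y + 2*y²)/(y - 5) = (y + 2*y²)/(-5 + y))
(I(-18) - 2)*l(o, -12) = (-18*(1 + 2*(-18))/(-5 - 18) - 2)*(-19) = (-18*(1 - 36)/(-23) - 2)*(-19) = (-18*(-1/23)*(-35) - 2)*(-19) = (-630/23 - 2)*(-19) = -676/23*(-19) = 12844/23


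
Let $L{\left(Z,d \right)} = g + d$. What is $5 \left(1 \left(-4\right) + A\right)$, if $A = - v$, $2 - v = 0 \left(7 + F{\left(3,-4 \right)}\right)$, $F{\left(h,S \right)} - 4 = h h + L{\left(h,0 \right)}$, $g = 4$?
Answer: $-30$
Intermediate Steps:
$L{\left(Z,d \right)} = 4 + d$
$F{\left(h,S \right)} = 8 + h^{2}$ ($F{\left(h,S \right)} = 4 + \left(h h + \left(4 + 0\right)\right) = 4 + \left(h^{2} + 4\right) = 4 + \left(4 + h^{2}\right) = 8 + h^{2}$)
$v = 2$ ($v = 2 - 0 \left(7 + \left(8 + 3^{2}\right)\right) = 2 - 0 \left(7 + \left(8 + 9\right)\right) = 2 - 0 \left(7 + 17\right) = 2 - 0 \cdot 24 = 2 - 0 = 2 + 0 = 2$)
$A = -2$ ($A = \left(-1\right) 2 = -2$)
$5 \left(1 \left(-4\right) + A\right) = 5 \left(1 \left(-4\right) - 2\right) = 5 \left(-4 - 2\right) = 5 \left(-6\right) = -30$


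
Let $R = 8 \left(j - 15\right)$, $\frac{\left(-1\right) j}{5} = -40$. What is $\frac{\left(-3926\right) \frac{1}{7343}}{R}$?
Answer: $- \frac{1963}{5433820} \approx -0.00036126$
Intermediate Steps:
$j = 200$ ($j = \left(-5\right) \left(-40\right) = 200$)
$R = 1480$ ($R = 8 \left(200 - 15\right) = 8 \cdot 185 = 1480$)
$\frac{\left(-3926\right) \frac{1}{7343}}{R} = \frac{\left(-3926\right) \frac{1}{7343}}{1480} = \left(-3926\right) \frac{1}{7343} \cdot \frac{1}{1480} = \left(- \frac{3926}{7343}\right) \frac{1}{1480} = - \frac{1963}{5433820}$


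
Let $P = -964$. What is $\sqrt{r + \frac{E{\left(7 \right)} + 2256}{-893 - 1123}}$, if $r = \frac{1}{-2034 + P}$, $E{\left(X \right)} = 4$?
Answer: $\frac{i \sqrt{17779066382}}{125916} \approx 1.0589 i$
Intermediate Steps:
$r = - \frac{1}{2998}$ ($r = \frac{1}{-2034 - 964} = \frac{1}{-2998} = - \frac{1}{2998} \approx -0.00033356$)
$\sqrt{r + \frac{E{\left(7 \right)} + 2256}{-893 - 1123}} = \sqrt{- \frac{1}{2998} + \frac{4 + 2256}{-893 - 1123}} = \sqrt{- \frac{1}{2998} + \frac{2260}{-2016}} = \sqrt{- \frac{1}{2998} + 2260 \left(- \frac{1}{2016}\right)} = \sqrt{- \frac{1}{2998} - \frac{565}{504}} = \sqrt{- \frac{847187}{755496}} = \frac{i \sqrt{17779066382}}{125916}$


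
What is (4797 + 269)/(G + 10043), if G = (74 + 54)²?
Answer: 5066/26427 ≈ 0.19170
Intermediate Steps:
G = 16384 (G = 128² = 16384)
(4797 + 269)/(G + 10043) = (4797 + 269)/(16384 + 10043) = 5066/26427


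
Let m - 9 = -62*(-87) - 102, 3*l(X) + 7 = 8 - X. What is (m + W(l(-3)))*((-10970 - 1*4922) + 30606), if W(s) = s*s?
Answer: 702225650/9 ≈ 7.8025e+7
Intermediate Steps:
l(X) = ⅓ - X/3 (l(X) = -7/3 + (8 - X)/3 = -7/3 + (8/3 - X/3) = ⅓ - X/3)
m = 5301 (m = 9 + (-62*(-87) - 102) = 9 + (5394 - 102) = 9 + 5292 = 5301)
W(s) = s²
(m + W(l(-3)))*((-10970 - 1*4922) + 30606) = (5301 + (⅓ - ⅓*(-3))²)*((-10970 - 1*4922) + 30606) = (5301 + (⅓ + 1)²)*((-10970 - 4922) + 30606) = (5301 + (4/3)²)*(-15892 + 30606) = (5301 + 16/9)*14714 = (47725/9)*14714 = 702225650/9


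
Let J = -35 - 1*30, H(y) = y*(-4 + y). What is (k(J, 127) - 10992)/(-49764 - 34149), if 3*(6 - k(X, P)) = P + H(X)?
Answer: 37570/251739 ≈ 0.14924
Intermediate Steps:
J = -65 (J = -35 - 30 = -65)
k(X, P) = 6 - P/3 - X*(-4 + X)/3 (k(X, P) = 6 - (P + X*(-4 + X))/3 = 6 + (-P/3 - X*(-4 + X)/3) = 6 - P/3 - X*(-4 + X)/3)
(k(J, 127) - 10992)/(-49764 - 34149) = ((6 - 1/3*127 - 1/3*(-65)*(-4 - 65)) - 10992)/(-49764 - 34149) = ((6 - 127/3 - 1/3*(-65)*(-69)) - 10992)/(-83913) = ((6 - 127/3 - 1495) - 10992)*(-1/83913) = (-4594/3 - 10992)*(-1/83913) = -37570/3*(-1/83913) = 37570/251739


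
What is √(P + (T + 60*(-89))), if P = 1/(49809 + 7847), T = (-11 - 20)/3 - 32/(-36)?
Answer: I*√40011074671954/86484 ≈ 73.14*I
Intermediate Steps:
T = -85/9 (T = -31*⅓ - 32*(-1/36) = -31/3 + 8/9 = -85/9 ≈ -9.4444)
P = 1/57656 ≈ 1.7344e-5
√(P + (T + 60*(-89))) = √(1/57656 + (-85/9 + 60*(-89))) = √(1/57656 + (-85/9 - 5340)) = √(1/57656 - 48145/9) = √(-2775848111/518904) = I*√40011074671954/86484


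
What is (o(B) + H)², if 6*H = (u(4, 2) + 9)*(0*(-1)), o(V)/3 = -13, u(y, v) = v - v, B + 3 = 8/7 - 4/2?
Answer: 1521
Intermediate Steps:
B = -27/7 (B = -3 + (8/7 - 4/2) = -3 + (8*(⅐) - 4*½) = -3 + (8/7 - 2) = -3 - 6/7 = -27/7 ≈ -3.8571)
u(y, v) = 0
o(V) = -39 (o(V) = 3*(-13) = -39)
H = 0 (H = ((0 + 9)*(0*(-1)))/6 = (9*0)/6 = (⅙)*0 = 0)
(o(B) + H)² = (-39 + 0)² = (-39)² = 1521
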